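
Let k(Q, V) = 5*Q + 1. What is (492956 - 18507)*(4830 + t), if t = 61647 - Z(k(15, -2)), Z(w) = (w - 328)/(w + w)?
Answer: 63081465519/2 ≈ 3.1541e+10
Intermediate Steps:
k(Q, V) = 1 + 5*Q
Z(w) = (-328 + w)/(2*w) (Z(w) = (-328 + w)/((2*w)) = (-328 + w)*(1/(2*w)) = (-328 + w)/(2*w))
t = 2342649/38 (t = 61647 - (-328 + (1 + 5*15))/(2*(1 + 5*15)) = 61647 - (-328 + (1 + 75))/(2*(1 + 75)) = 61647 - (-328 + 76)/(2*76) = 61647 - (-252)/(2*76) = 61647 - 1*(-63/38) = 61647 + 63/38 = 2342649/38 ≈ 61649.)
(492956 - 18507)*(4830 + t) = (492956 - 18507)*(4830 + 2342649/38) = 474449*(2526189/38) = 63081465519/2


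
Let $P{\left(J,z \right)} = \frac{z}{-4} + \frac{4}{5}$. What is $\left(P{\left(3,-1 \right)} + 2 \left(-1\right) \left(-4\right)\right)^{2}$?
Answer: $\frac{32761}{400} \approx 81.902$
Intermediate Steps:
$P{\left(J,z \right)} = \frac{4}{5} - \frac{z}{4}$ ($P{\left(J,z \right)} = z \left(- \frac{1}{4}\right) + 4 \cdot \frac{1}{5} = - \frac{z}{4} + \frac{4}{5} = \frac{4}{5} - \frac{z}{4}$)
$\left(P{\left(3,-1 \right)} + 2 \left(-1\right) \left(-4\right)\right)^{2} = \left(\left(\frac{4}{5} - - \frac{1}{4}\right) + 2 \left(-1\right) \left(-4\right)\right)^{2} = \left(\left(\frac{4}{5} + \frac{1}{4}\right) - -8\right)^{2} = \left(\frac{21}{20} + 8\right)^{2} = \left(\frac{181}{20}\right)^{2} = \frac{32761}{400}$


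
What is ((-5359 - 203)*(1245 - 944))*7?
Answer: -11719134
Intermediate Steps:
((-5359 - 203)*(1245 - 944))*7 = -5562*301*7 = -1674162*7 = -11719134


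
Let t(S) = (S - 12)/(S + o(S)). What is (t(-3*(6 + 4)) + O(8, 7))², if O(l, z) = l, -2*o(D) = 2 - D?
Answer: 42025/529 ≈ 79.442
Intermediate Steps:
o(D) = -1 + D/2 (o(D) = -(2 - D)/2 = -1 + D/2)
t(S) = (-12 + S)/(-1 + 3*S/2) (t(S) = (S - 12)/(S + (-1 + S/2)) = (-12 + S)/(-1 + 3*S/2))
(t(-3*(6 + 4)) + O(8, 7))² = (2*(-12 - 3*(6 + 4))/(-2 + 3*(-3*(6 + 4))) + 8)² = (2*(-12 - 3*10)/(-2 + 3*(-3*10)) + 8)² = (2*(-12 - 30)/(-2 + 3*(-30)) + 8)² = (2*(-42)/(-2 - 90) + 8)² = (2*(-42)/(-92) + 8)² = (2*(-1/92)*(-42) + 8)² = (21/23 + 8)² = (205/23)² = 42025/529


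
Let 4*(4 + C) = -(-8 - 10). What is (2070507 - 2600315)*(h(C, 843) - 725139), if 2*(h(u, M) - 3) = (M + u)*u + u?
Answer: 384070998174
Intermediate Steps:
C = 1/2 (C = -4 + (-(-8 - 10))/4 = -4 + (-1*(-18))/4 = -4 + (1/4)*18 = -4 + 9/2 = 1/2 ≈ 0.50000)
h(u, M) = 3 + u/2 + u*(M + u)/2 (h(u, M) = 3 + ((M + u)*u + u)/2 = 3 + (u*(M + u) + u)/2 = 3 + (u + u*(M + u))/2 = 3 + (u/2 + u*(M + u)/2) = 3 + u/2 + u*(M + u)/2)
(2070507 - 2600315)*(h(C, 843) - 725139) = (2070507 - 2600315)*((3 + (1/2)*(1/2) + (1/2)**2/2 + (1/2)*843*(1/2)) - 725139) = -529808*((3 + 1/4 + (1/2)*(1/4) + 843/4) - 725139) = -529808*((3 + 1/4 + 1/8 + 843/4) - 725139) = -529808*(1713/8 - 725139) = -529808*(-5799399/8) = 384070998174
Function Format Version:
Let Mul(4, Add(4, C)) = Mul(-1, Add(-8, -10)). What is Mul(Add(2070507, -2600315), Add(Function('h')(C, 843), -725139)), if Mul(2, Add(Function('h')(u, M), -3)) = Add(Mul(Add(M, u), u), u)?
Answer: 384070998174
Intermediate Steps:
C = Rational(1, 2) (C = Add(-4, Mul(Rational(1, 4), Mul(-1, Add(-8, -10)))) = Add(-4, Mul(Rational(1, 4), Mul(-1, -18))) = Add(-4, Mul(Rational(1, 4), 18)) = Add(-4, Rational(9, 2)) = Rational(1, 2) ≈ 0.50000)
Function('h')(u, M) = Add(3, Mul(Rational(1, 2), u), Mul(Rational(1, 2), u, Add(M, u))) (Function('h')(u, M) = Add(3, Mul(Rational(1, 2), Add(Mul(Add(M, u), u), u))) = Add(3, Mul(Rational(1, 2), Add(Mul(u, Add(M, u)), u))) = Add(3, Mul(Rational(1, 2), Add(u, Mul(u, Add(M, u))))) = Add(3, Add(Mul(Rational(1, 2), u), Mul(Rational(1, 2), u, Add(M, u)))) = Add(3, Mul(Rational(1, 2), u), Mul(Rational(1, 2), u, Add(M, u))))
Mul(Add(2070507, -2600315), Add(Function('h')(C, 843), -725139)) = Mul(Add(2070507, -2600315), Add(Add(3, Mul(Rational(1, 2), Rational(1, 2)), Mul(Rational(1, 2), Pow(Rational(1, 2), 2)), Mul(Rational(1, 2), 843, Rational(1, 2))), -725139)) = Mul(-529808, Add(Add(3, Rational(1, 4), Mul(Rational(1, 2), Rational(1, 4)), Rational(843, 4)), -725139)) = Mul(-529808, Add(Add(3, Rational(1, 4), Rational(1, 8), Rational(843, 4)), -725139)) = Mul(-529808, Add(Rational(1713, 8), -725139)) = Mul(-529808, Rational(-5799399, 8)) = 384070998174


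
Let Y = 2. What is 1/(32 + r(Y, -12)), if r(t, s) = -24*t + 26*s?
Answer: -1/328 ≈ -0.0030488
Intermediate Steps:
1/(32 + r(Y, -12)) = 1/(32 + (-24*2 + 26*(-12))) = 1/(32 + (-48 - 312)) = 1/(32 - 360) = 1/(-328) = -1/328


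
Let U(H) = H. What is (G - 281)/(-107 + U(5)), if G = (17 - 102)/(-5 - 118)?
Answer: 17239/6273 ≈ 2.7481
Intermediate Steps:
G = 85/123 (G = -85/(-123) = -85*(-1/123) = 85/123 ≈ 0.69106)
(G - 281)/(-107 + U(5)) = (85/123 - 281)/(-107 + 5) = -34478/123/(-102) = -34478/123*(-1/102) = 17239/6273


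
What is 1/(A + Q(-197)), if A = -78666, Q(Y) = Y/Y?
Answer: -1/78665 ≈ -1.2712e-5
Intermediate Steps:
Q(Y) = 1
1/(A + Q(-197)) = 1/(-78666 + 1) = 1/(-78665) = -1/78665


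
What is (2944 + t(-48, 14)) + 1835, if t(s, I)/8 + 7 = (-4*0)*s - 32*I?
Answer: 1139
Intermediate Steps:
t(s, I) = -56 - 256*I (t(s, I) = -56 + 8*((-4*0)*s - 32*I) = -56 + 8*(0*s - 32*I) = -56 + 8*(0 - 32*I) = -56 + 8*(-32*I) = -56 - 256*I)
(2944 + t(-48, 14)) + 1835 = (2944 + (-56 - 256*14)) + 1835 = (2944 + (-56 - 3584)) + 1835 = (2944 - 3640) + 1835 = -696 + 1835 = 1139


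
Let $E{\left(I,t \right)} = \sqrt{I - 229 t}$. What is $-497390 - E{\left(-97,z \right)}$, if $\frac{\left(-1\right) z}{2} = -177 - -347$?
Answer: $-497390 - 161 \sqrt{3} \approx -4.9767 \cdot 10^{5}$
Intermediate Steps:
$z = -340$ ($z = - 2 \left(-177 - -347\right) = - 2 \left(-177 + 347\right) = \left(-2\right) 170 = -340$)
$-497390 - E{\left(-97,z \right)} = -497390 - \sqrt{-97 - -77860} = -497390 - \sqrt{-97 + 77860} = -497390 - \sqrt{77763} = -497390 - 161 \sqrt{3}$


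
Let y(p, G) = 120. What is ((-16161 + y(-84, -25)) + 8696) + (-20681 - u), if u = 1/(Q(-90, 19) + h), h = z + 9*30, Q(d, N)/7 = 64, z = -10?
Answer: -19842409/708 ≈ -28026.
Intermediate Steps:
Q(d, N) = 448 (Q(d, N) = 7*64 = 448)
h = 260 (h = -10 + 9*30 = -10 + 270 = 260)
u = 1/708 (u = 1/(448 + 260) = 1/708 ≈ 0.0014124)
((-16161 + y(-84, -25)) + 8696) + (-20681 - u) = ((-16161 + 120) + 8696) + (-20681 - 1*1/708) = (-16041 + 8696) + (-20681 - 1/708) = -7345 - 14642149/708 = -19842409/708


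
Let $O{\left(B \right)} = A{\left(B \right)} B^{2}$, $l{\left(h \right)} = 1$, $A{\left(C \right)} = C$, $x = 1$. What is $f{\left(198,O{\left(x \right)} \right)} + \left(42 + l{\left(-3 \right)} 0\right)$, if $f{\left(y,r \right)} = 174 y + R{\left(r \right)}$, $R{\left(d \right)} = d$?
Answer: $34495$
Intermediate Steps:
$O{\left(B \right)} = B^{3}$ ($O{\left(B \right)} = B B^{2} = B^{3}$)
$f{\left(y,r \right)} = r + 174 y$ ($f{\left(y,r \right)} = 174 y + r = r + 174 y$)
$f{\left(198,O{\left(x \right)} \right)} + \left(42 + l{\left(-3 \right)} 0\right) = \left(1^{3} + 174 \cdot 198\right) + \left(42 + 1 \cdot 0\right) = \left(1 + 34452\right) + \left(42 + 0\right) = 34453 + 42 = 34495$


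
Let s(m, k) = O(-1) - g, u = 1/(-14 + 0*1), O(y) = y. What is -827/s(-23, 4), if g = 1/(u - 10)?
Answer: 116607/127 ≈ 918.17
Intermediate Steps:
u = -1/14 (u = 1/(-14 + 0) = 1/(-14) = -1/14 ≈ -0.071429)
g = -14/141 (g = 1/(-1/14 - 10) = 1/(-141/14) = -14/141 ≈ -0.099291)
s(m, k) = -127/141 (s(m, k) = -1 - 1*(-14/141) = -1 + 14/141 = -127/141)
-827/s(-23, 4) = -827/(-127/141) = -827*(-141/127) = 116607/127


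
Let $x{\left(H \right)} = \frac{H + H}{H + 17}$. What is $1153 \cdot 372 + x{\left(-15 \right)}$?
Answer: $428901$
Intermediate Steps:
$x{\left(H \right)} = \frac{2 H}{17 + H}$
$1153 \cdot 372 + x{\left(-15 \right)} = 1153 \cdot 372 + 2 \left(-15\right) \frac{1}{17 - 15} = 428916 + 2 \left(-15\right) \frac{1}{2} = 428916 - 15 = 428901$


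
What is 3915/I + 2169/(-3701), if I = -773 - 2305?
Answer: -783911/421914 ≈ -1.8580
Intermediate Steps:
I = -3078
3915/I + 2169/(-3701) = 3915/(-3078) + 2169/(-3701) = 3915*(-1/3078) + 2169*(-1/3701) = -145/114 - 2169/3701 = -783911/421914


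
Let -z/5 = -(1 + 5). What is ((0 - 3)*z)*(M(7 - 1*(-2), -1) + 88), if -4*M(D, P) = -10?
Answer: -8145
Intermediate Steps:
M(D, P) = 5/2 (M(D, P) = -¼*(-10) = 5/2)
z = 30 (z = -(-5)*(1 + 5) = -(-5)*6 = -5*(-6) = 30)
((0 - 3)*z)*(M(7 - 1*(-2), -1) + 88) = ((0 - 3)*30)*(5/2 + 88) = -3*30*(181/2) = -90*181/2 = -8145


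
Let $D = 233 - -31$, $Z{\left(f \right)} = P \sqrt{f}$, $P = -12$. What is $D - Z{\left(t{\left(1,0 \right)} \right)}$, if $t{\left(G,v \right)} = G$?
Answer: $276$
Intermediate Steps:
$Z{\left(f \right)} = - 12 \sqrt{f}$
$D = 264$ ($D = 233 + 31 = 264$)
$D - Z{\left(t{\left(1,0 \right)} \right)} = 264 - - 12 \sqrt{1} = 264 - \left(-12\right) 1 = 264 - -12 = 264 + 12 = 276$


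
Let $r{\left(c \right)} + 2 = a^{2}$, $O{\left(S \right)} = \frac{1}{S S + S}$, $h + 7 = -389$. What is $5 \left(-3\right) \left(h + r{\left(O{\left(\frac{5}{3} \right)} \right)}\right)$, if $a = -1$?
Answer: $5955$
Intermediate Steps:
$h = -396$ ($h = -7 - 389 = -396$)
$O{\left(S \right)} = \frac{1}{S + S^{2}}$ ($O{\left(S \right)} = \frac{1}{S^{2} + S} = \frac{1}{S + S^{2}}$)
$r{\left(c \right)} = -1$ ($r{\left(c \right)} = -2 + \left(-1\right)^{2} = -2 + 1 = -1$)
$5 \left(-3\right) \left(h + r{\left(O{\left(\frac{5}{3} \right)} \right)}\right) = 5 \left(-3\right) \left(-396 - 1\right) = \left(-15\right) \left(-397\right) = 5955$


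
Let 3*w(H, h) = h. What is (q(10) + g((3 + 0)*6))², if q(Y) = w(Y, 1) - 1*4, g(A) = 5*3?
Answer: 1156/9 ≈ 128.44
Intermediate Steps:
w(H, h) = h/3
g(A) = 15
q(Y) = -11/3 (q(Y) = (⅓)*1 - 1*4 = ⅓ - 4 = -11/3)
(q(10) + g((3 + 0)*6))² = (-11/3 + 15)² = (34/3)² = 1156/9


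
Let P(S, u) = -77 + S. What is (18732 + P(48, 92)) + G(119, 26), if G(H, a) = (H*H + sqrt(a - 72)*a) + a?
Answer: 32890 + 26*I*sqrt(46) ≈ 32890.0 + 176.34*I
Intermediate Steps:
G(H, a) = a + H**2 + a*sqrt(-72 + a) (G(H, a) = (H**2 + sqrt(-72 + a)*a) + a = (H**2 + a*sqrt(-72 + a)) + a = a + H**2 + a*sqrt(-72 + a))
(18732 + P(48, 92)) + G(119, 26) = (18732 + (-77 + 48)) + (26 + 119**2 + 26*sqrt(-72 + 26)) = (18732 - 29) + (26 + 14161 + 26*sqrt(-46)) = 18703 + (26 + 14161 + 26*(I*sqrt(46))) = 18703 + (26 + 14161 + 26*I*sqrt(46)) = 18703 + (14187 + 26*I*sqrt(46)) = 32890 + 26*I*sqrt(46)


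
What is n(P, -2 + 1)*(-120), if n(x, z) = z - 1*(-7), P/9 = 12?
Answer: -720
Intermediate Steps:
P = 108 (P = 9*12 = 108)
n(x, z) = 7 + z (n(x, z) = z + 7 = 7 + z)
n(P, -2 + 1)*(-120) = (7 + (-2 + 1))*(-120) = (7 - 1)*(-120) = 6*(-120) = -720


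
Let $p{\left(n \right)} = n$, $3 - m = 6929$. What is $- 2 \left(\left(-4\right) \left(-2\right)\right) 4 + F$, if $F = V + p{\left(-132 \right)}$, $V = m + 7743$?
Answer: $621$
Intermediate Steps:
$m = -6926$ ($m = 3 - 6929 = -6926$)
$V = 817$ ($V = -6926 + 7743 = 817$)
$F = 685$ ($F = 817 - 132 = 685$)
$- 2 \left(\left(-4\right) \left(-2\right)\right) 4 + F = - 2 \left(\left(-4\right) \left(-2\right)\right) 4 + 685 = \left(-2\right) 8 \cdot 4 + 685 = \left(-16\right) 4 + 685 = -64 + 685 = 621$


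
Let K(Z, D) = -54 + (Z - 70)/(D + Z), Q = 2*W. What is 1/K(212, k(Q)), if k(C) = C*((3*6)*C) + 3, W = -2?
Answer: -503/27020 ≈ -0.018616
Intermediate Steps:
Q = -4 (Q = 2*(-2) = -4)
k(C) = 3 + 18*C² (k(C) = C*(18*C) + 3 = 18*C² + 3 = 3 + 18*C²)
K(Z, D) = -54 + (-70 + Z)/(D + Z)
1/K(212, k(Q)) = 1/((-70 - 54*(3 + 18*(-4)²) - 53*212)/((3 + 18*(-4)²) + 212)) = 1/((-70 - 54*(3 + 18*16) - 11236)/((3 + 18*16) + 212)) = 1/((-70 - 54*(3 + 288) - 11236)/((3 + 288) + 212)) = 1/((-70 - 54*291 - 11236)/(291 + 212)) = 1/((-70 - 15714 - 11236)/503) = 1/((1/503)*(-27020)) = 1/(-27020/503) = -503/27020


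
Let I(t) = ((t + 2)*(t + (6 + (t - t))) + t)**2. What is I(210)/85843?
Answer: 2116184004/85843 ≈ 24652.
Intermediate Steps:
I(t) = (t + (2 + t)*(6 + t))**2 (I(t) = ((2 + t)*(t + (6 + 0)) + t)**2 = ((2 + t)*(t + 6) + t)**2 = ((2 + t)*(6 + t) + t)**2 = (t + (2 + t)*(6 + t))**2)
I(210)/85843 = (12 + 210**2 + 9*210)**2/85843 = (12 + 44100 + 1890)**2*(1/85843) = 46002**2*(1/85843) = 2116184004*(1/85843) = 2116184004/85843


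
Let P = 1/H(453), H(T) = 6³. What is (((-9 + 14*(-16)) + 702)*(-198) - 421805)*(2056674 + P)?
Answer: -228636483827195/216 ≈ -1.0585e+12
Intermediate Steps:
H(T) = 216
P = 1/216 ≈ 0.0046296
(((-9 + 14*(-16)) + 702)*(-198) - 421805)*(2056674 + P) = (((-9 + 14*(-16)) + 702)*(-198) - 421805)*(2056674 + 1/216) = (((-9 - 224) + 702)*(-198) - 421805)*(444241585/216) = ((-233 + 702)*(-198) - 421805)*(444241585/216) = (469*(-198) - 421805)*(444241585/216) = (-92862 - 421805)*(444241585/216) = -514667*444241585/216 = -228636483827195/216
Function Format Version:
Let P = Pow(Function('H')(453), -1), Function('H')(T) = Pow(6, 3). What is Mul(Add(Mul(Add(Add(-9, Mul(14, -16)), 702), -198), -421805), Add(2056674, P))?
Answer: Rational(-228636483827195, 216) ≈ -1.0585e+12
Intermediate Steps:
Function('H')(T) = 216
P = Rational(1, 216) (P = Pow(216, -1) = Rational(1, 216) ≈ 0.0046296)
Mul(Add(Mul(Add(Add(-9, Mul(14, -16)), 702), -198), -421805), Add(2056674, P)) = Mul(Add(Mul(Add(Add(-9, Mul(14, -16)), 702), -198), -421805), Add(2056674, Rational(1, 216))) = Mul(Add(Mul(Add(Add(-9, -224), 702), -198), -421805), Rational(444241585, 216)) = Mul(Add(Mul(Add(-233, 702), -198), -421805), Rational(444241585, 216)) = Mul(Add(Mul(469, -198), -421805), Rational(444241585, 216)) = Mul(Add(-92862, -421805), Rational(444241585, 216)) = Mul(-514667, Rational(444241585, 216)) = Rational(-228636483827195, 216)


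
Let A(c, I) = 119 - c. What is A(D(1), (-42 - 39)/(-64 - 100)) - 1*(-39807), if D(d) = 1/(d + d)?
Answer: 79851/2 ≈ 39926.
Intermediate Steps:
D(d) = 1/(2*d)
A(D(1), (-42 - 39)/(-64 - 100)) - 1*(-39807) = (119 - 1/(2*1)) - 1*(-39807) = (119 - 1/2) + 39807 = 237/2 + 39807 = 79851/2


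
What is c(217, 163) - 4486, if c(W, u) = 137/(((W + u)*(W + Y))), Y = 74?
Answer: -496061743/110580 ≈ -4486.0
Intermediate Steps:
c(W, u) = 137/((74 + W)*(W + u)) (c(W, u) = 137/(((W + u)*(W + 74))) = 137/(((W + u)*(74 + W))) = 137/(((74 + W)*(W + u))) = 137*(1/((74 + W)*(W + u))) = 137/((74 + W)*(W + u)))
c(217, 163) - 4486 = 137/(217² + 74*217 + 74*163 + 217*163) - 4486 = 137/(47089 + 16058 + 12062 + 35371) - 4486 = 137/110580 - 4486 = -496061743/110580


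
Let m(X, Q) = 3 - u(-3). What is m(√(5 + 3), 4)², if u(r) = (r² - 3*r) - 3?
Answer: 144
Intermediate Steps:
u(r) = -3 + r² - 3*r
m(X, Q) = -12 (m(X, Q) = 3 - (-3 + (-3)² - 3*(-3)) = 3 - (-3 + 9 + 9) = 3 - 1*15 = 3 - 15 = -12)
m(√(5 + 3), 4)² = (-12)² = 144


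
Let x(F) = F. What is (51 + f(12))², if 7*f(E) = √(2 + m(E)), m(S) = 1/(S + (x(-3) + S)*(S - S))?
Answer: 1529413/588 + 85*√3/7 ≈ 2622.1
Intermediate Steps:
m(S) = 1/S (m(S) = 1/(S + (-3 + S)*(S - S)) = 1/(S + (-3 + S)*0) = 1/(S + 0) = 1/S)
f(E) = √(2 + 1/E)/7
(51 + f(12))² = (51 + √(2 + 1/12)/7)² = (51 + √(25/12)/7)² = (51 + (5*√3/6)/7)² = (51 + 5*√3/42)²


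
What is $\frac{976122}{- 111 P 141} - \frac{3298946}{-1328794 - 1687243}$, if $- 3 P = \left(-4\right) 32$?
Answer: $- \frac{2627883349}{7141975616} \approx -0.36795$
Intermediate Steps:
$P = \frac{128}{3}$ ($P = - \frac{\left(-4\right) 32}{3} = \left(- \frac{1}{3}\right) \left(-128\right) = \frac{128}{3} \approx 42.667$)
$\frac{976122}{- 111 P 141} - \frac{3298946}{-1328794 - 1687243} = \frac{976122}{\left(-111\right) \frac{128}{3} \cdot 141} - \frac{3298946}{-1328794 - 1687243} = \frac{976122}{\left(-4736\right) 141} - \frac{3298946}{-1328794 - 1687243} = \frac{976122}{-667776} - \frac{3298946}{-3016037} = 976122 \left(- \frac{1}{667776}\right) - - \frac{3298946}{3016037} = - \frac{162687}{111296} + \frac{3298946}{3016037} = - \frac{2627883349}{7141975616}$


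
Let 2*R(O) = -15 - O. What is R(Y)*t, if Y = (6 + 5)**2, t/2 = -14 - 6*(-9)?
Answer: -5440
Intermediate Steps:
t = 80 (t = 2*(-14 - 6*(-9)) = 2*(-14 + 54) = 2*40 = 80)
Y = 121 (Y = 11**2 = 121)
R(O) = -15/2 - O/2 (R(O) = (-15 - O)/2 = -15/2 - O/2)
R(Y)*t = (-15/2 - 1/2*121)*80 = (-15/2 - 121/2)*80 = -68*80 = -5440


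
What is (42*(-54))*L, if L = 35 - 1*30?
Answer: -11340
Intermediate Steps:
L = 5 (L = 35 - 30 = 5)
(42*(-54))*L = (42*(-54))*5 = -2268*5 = -11340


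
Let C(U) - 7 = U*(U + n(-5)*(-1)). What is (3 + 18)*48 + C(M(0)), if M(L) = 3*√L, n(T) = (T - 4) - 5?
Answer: 1015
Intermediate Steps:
n(T) = -9 + T (n(T) = (-4 + T) - 5 = -9 + T)
C(U) = 7 + U*(14 + U) (C(U) = 7 + U*(U + (-9 - 5)*(-1)) = 7 + U*(U - 14*(-1)) = 7 + U*(U + 14) = 7 + U*(14 + U))
(3 + 18)*48 + C(M(0)) = (3 + 18)*48 + (7 + (3*√0)² + 14*(3*√0)) = 21*48 + (7 + (3*0)² + 14*(3*0)) = 1008 + (7 + 0² + 14*0) = 1008 + (7 + 0 + 0) = 1008 + 7 = 1015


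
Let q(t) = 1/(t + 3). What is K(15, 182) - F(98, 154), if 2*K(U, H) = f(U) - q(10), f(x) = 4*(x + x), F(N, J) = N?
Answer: -989/26 ≈ -38.038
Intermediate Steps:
q(t) = 1/(3 + t)
f(x) = 8*x (f(x) = 4*(2*x) = 8*x)
K(U, H) = -1/26 + 4*U (K(U, H) = (8*U - 1/(3 + 10))/2 = (8*U - 1/13)/2 = (-1/13 + 8*U)/2 = -1/26 + 4*U)
K(15, 182) - F(98, 154) = (-1/26 + 4*15) - 1*98 = (-1/26 + 60) - 98 = 1559/26 - 98 = -989/26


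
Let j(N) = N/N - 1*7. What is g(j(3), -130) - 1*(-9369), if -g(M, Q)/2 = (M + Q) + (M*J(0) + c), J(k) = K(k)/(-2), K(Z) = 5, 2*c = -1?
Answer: 9612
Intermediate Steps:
c = -1/2 (c = (1/2)*(-1) = -1/2 ≈ -0.50000)
J(k) = -5/2 (J(k) = 5/(-2) = 5*(-1/2) = -5/2)
j(N) = -6 (j(N) = 1 - 7 = -6)
g(M, Q) = 1 - 2*Q + 3*M (g(M, Q) = -2*((M + Q) + (M*(-5/2) - 1/2)) = -2*((M + Q) + (-5*M/2 - 1/2)) = -2*((M + Q) + (-1/2 - 5*M/2)) = -2*(-1/2 + Q - 3*M/2) = 1 - 2*Q + 3*M)
g(j(3), -130) - 1*(-9369) = (1 - 2*(-130) + 3*(-6)) - 1*(-9369) = (1 + 260 - 18) + 9369 = 243 + 9369 = 9612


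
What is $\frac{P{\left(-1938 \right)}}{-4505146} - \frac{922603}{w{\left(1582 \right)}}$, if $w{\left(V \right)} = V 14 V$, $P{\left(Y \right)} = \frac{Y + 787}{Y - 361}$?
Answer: $- \frac{4777872331133449}{181450780025910472} \approx -0.026332$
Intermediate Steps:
$P{\left(Y \right)} = \frac{787 + Y}{-361 + Y}$
$w{\left(V \right)} = 14 V^{2}$ ($w{\left(V \right)} = 14 V V = 14 V^{2}$)
$\frac{P{\left(-1938 \right)}}{-4505146} - \frac{922603}{w{\left(1582 \right)}} = \frac{\frac{1}{-361 - 1938} \left(787 - 1938\right)}{-4505146} - \frac{922603}{14 \cdot 1582^{2}} = \frac{1}{-2299} \left(-1151\right) \left(- \frac{1}{4505146}\right) - \frac{922603}{14 \cdot 2502724} = \left(- \frac{1}{2299}\right) \left(-1151\right) \left(- \frac{1}{4505146}\right) - \frac{922603}{35038136} = \frac{1151}{2299} \left(- \frac{1}{4505146}\right) - \frac{922603}{35038136} = - \frac{1151}{10357330654} - \frac{922603}{35038136} = - \frac{4777872331133449}{181450780025910472}$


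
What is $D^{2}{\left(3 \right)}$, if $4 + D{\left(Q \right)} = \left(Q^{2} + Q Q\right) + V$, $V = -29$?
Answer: $225$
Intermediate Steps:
$D{\left(Q \right)} = -33 + 2 Q^{2}$ ($D{\left(Q \right)} = -4 - \left(29 - Q^{2} - Q Q\right) = -4 + \left(\left(Q^{2} + Q^{2}\right) - 29\right) = -4 + \left(2 Q^{2} - 29\right) = -4 + \left(-29 + 2 Q^{2}\right) = -33 + 2 Q^{2}$)
$D^{2}{\left(3 \right)} = \left(-33 + 2 \cdot 3^{2}\right)^{2} = \left(-33 + 2 \cdot 9\right)^{2} = \left(-33 + 18\right)^{2} = \left(-15\right)^{2} = 225$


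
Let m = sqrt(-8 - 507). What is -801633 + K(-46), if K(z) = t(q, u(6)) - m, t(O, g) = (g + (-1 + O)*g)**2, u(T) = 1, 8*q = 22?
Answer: -12826007/16 - I*sqrt(515) ≈ -8.0163e+5 - 22.694*I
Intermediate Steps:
q = 11/4 (q = (1/8)*22 = 11/4 ≈ 2.7500)
t(O, g) = (g + g*(-1 + O))**2
m = I*sqrt(515) (m = sqrt(-515) = I*sqrt(515) ≈ 22.694*I)
K(z) = 121/16 - I*sqrt(515) (K(z) = (11/4)**2*1**2 - I*sqrt(515) = (121/16)*1 - I*sqrt(515) = 121/16 - I*sqrt(515))
-801633 + K(-46) = -801633 + (121/16 - I*sqrt(515)) = -12826007/16 - I*sqrt(515)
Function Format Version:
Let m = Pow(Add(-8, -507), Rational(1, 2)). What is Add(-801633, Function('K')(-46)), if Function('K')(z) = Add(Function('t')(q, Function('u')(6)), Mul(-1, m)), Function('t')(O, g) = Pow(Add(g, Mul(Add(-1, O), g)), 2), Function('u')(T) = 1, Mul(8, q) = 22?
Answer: Add(Rational(-12826007, 16), Mul(-1, I, Pow(515, Rational(1, 2)))) ≈ Add(-8.0163e+5, Mul(-22.694, I))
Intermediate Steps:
q = Rational(11, 4) (q = Mul(Rational(1, 8), 22) = Rational(11, 4) ≈ 2.7500)
Function('t')(O, g) = Pow(Add(g, Mul(g, Add(-1, O))), 2)
m = Mul(I, Pow(515, Rational(1, 2))) (m = Pow(-515, Rational(1, 2)) = Mul(I, Pow(515, Rational(1, 2))) ≈ Mul(22.694, I))
Function('K')(z) = Add(Rational(121, 16), Mul(-1, I, Pow(515, Rational(1, 2)))) (Function('K')(z) = Add(Mul(Pow(Rational(11, 4), 2), Pow(1, 2)), Mul(-1, Mul(I, Pow(515, Rational(1, 2))))) = Add(Mul(Rational(121, 16), 1), Mul(-1, I, Pow(515, Rational(1, 2)))) = Add(Rational(121, 16), Mul(-1, I, Pow(515, Rational(1, 2)))))
Add(-801633, Function('K')(-46)) = Add(-801633, Add(Rational(121, 16), Mul(-1, I, Pow(515, Rational(1, 2))))) = Add(Rational(-12826007, 16), Mul(-1, I, Pow(515, Rational(1, 2))))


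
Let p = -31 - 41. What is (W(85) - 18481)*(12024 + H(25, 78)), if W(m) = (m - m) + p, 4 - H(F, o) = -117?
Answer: -225326185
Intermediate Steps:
H(F, o) = 121 (H(F, o) = 4 - 1*(-117) = 4 + 117 = 121)
p = -72
W(m) = -72 (W(m) = (m - m) - 72 = 0 - 72 = -72)
(W(85) - 18481)*(12024 + H(25, 78)) = (-72 - 18481)*(12024 + 121) = -18553*12145 = -225326185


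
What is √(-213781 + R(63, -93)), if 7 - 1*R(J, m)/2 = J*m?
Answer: I*√202049 ≈ 449.5*I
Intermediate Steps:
R(J, m) = 14 - 2*J*m
√(-213781 + R(63, -93)) = √(-213781 + (14 - 2*63*(-93))) = √(-213781 + (14 + 11718)) = √(-213781 + 11732) = √(-202049) = I*√202049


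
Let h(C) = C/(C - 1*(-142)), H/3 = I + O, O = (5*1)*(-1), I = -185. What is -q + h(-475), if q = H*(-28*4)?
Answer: -21258245/333 ≈ -63839.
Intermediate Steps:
O = -5 (O = 5*(-1) = -5)
H = -570 (H = 3*(-185 - 5) = 3*(-190) = -570)
q = 63840 (q = -(-15960)*4 = -570*(-112) = 63840)
h(C) = C/(142 + C) (h(C) = C/(C + 142) = C/(142 + C))
-q + h(-475) = -1*63840 - 475/(142 - 475) = -63840 - 475/(-333) = -63840 - 475*(-1/333) = -63840 + 475/333 = -21258245/333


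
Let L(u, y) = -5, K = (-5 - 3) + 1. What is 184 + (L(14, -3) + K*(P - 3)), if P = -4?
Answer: 228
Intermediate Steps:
K = -7 (K = -8 + 1 = -7)
184 + (L(14, -3) + K*(P - 3)) = 184 + (-5 - 7*(-4 - 3)) = 184 + (-5 - 7*(-7)) = 184 + (-5 + 49) = 184 + 44 = 228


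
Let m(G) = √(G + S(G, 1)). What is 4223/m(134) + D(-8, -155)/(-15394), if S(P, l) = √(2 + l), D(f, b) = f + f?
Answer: 8/7697 + 4223/√(134 + √3) ≈ 362.48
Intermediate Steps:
D(f, b) = 2*f
m(G) = √(G + √3) (m(G) = √(G + √(2 + 1)) = √(G + √3))
4223/m(134) + D(-8, -155)/(-15394) = 4223/(√(134 + √3)) + (2*(-8))/(-15394) = 4223/√(134 + √3) - 16*(-1/15394) = 4223/√(134 + √3) + 8/7697 = 8/7697 + 4223/√(134 + √3)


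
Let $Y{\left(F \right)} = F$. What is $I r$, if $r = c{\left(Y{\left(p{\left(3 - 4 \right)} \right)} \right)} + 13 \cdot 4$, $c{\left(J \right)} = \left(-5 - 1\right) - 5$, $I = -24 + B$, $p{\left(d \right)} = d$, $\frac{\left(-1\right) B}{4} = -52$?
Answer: $7544$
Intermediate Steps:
$B = 208$ ($B = \left(-4\right) \left(-52\right) = 208$)
$I = 184$ ($I = -24 + 208 = 184$)
$c{\left(J \right)} = -11$ ($c{\left(J \right)} = -6 - 5 = -11$)
$r = 41$ ($r = -11 + 13 \cdot 4 = -11 + 52 = 41$)
$I r = 184 \cdot 41 = 7544$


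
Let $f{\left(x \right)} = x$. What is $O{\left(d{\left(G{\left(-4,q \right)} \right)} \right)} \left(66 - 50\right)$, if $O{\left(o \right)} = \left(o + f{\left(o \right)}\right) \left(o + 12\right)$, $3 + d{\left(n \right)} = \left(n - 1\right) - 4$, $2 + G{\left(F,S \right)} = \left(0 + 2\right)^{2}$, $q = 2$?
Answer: $-1152$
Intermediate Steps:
$G{\left(F,S \right)} = 2$ ($G{\left(F,S \right)} = -2 + \left(0 + 2\right)^{2} = -2 + 2^{2} = -2 + 4 = 2$)
$d{\left(n \right)} = -8 + n$ ($d{\left(n \right)} = -3 + \left(\left(n - 1\right) - 4\right) = -3 + \left(\left(-1 + n\right) - 4\right) = -3 + \left(-5 + n\right) = -8 + n$)
$O{\left(o \right)} = 2 o \left(12 + o\right)$ ($O{\left(o \right)} = \left(o + o\right) \left(o + 12\right) = 2 o \left(12 + o\right)$)
$O{\left(d{\left(G{\left(-4,q \right)} \right)} \right)} \left(66 - 50\right) = 2 \left(-8 + 2\right) \left(12 + \left(-8 + 2\right)\right) \left(66 - 50\right) = 2 \left(-6\right) \left(12 - 6\right) 16 = 2 \left(-6\right) 6 \cdot 16 = \left(-72\right) 16 = -1152$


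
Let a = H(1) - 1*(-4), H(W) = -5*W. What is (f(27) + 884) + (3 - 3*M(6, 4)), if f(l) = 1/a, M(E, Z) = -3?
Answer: 895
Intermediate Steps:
a = -1 (a = -5*1 - 1*(-4) = -5 + 4 = -1)
f(l) = -1 (f(l) = 1/(-1) = -1)
(f(27) + 884) + (3 - 3*M(6, 4)) = (-1 + 884) + (3 - 3*(-3)) = 883 + (3 + 9) = 883 + 12 = 895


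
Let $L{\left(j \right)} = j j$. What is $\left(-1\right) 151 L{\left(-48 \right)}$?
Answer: $-347904$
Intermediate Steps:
$L{\left(j \right)} = j^{2}$
$\left(-1\right) 151 L{\left(-48 \right)} = \left(-1\right) 151 \left(-48\right)^{2} = \left(-151\right) 2304 = -347904$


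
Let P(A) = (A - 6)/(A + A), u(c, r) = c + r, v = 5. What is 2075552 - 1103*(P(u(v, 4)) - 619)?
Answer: 16548751/6 ≈ 2.7581e+6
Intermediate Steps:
P(A) = (-6 + A)/(2*A) (P(A) = (-6 + A)/((2*A)) = (-6 + A)*(1/(2*A)) = (-6 + A)/(2*A))
2075552 - 1103*(P(u(v, 4)) - 619) = 2075552 - 1103*((-6 + (5 + 4))/(2*(5 + 4)) - 619) = 2075552 - 1103*((1/2)*(-6 + 9)/9 - 619) = 2075552 - 1103*((1/2)*(1/9)*3 - 619) = 2075552 - 1103*(1/6 - 619) = 2075552 - 1103*(-3713/6) = 2075552 + 4095439/6 = 16548751/6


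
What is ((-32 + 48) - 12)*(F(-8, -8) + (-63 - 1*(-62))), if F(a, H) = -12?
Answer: -52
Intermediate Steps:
((-32 + 48) - 12)*(F(-8, -8) + (-63 - 1*(-62))) = ((-32 + 48) - 12)*(-12 + (-63 - 1*(-62))) = (16 - 12)*(-12 + (-63 + 62)) = 4*(-12 - 1) = 4*(-13) = -52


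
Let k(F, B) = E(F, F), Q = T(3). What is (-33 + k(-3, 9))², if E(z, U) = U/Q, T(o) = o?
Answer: 1156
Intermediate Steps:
Q = 3
E(z, U) = U/3
k(F, B) = F/3
(-33 + k(-3, 9))² = (-33 + (⅓)*(-3))² = (-33 - 1)² = (-34)² = 1156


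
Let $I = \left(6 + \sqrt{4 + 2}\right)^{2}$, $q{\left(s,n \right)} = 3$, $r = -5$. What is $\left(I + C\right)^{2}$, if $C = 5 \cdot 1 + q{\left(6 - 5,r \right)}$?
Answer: $3364 + 1200 \sqrt{6} \approx 6303.4$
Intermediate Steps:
$C = 8$ ($C = 5 \cdot 1 + 3 = 5 + 3 = 8$)
$I = \left(6 + \sqrt{6}\right)^{2} \approx 71.394$
$\left(I + C\right)^{2} = \left(\left(6 + \sqrt{6}\right)^{2} + 8\right)^{2} = \left(8 + \left(6 + \sqrt{6}\right)^{2}\right)^{2}$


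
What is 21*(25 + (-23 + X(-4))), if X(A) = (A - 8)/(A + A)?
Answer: 147/2 ≈ 73.500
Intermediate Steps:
X(A) = (-8 + A)/(2*A) (X(A) = (-8 + A)/((2*A)) = (-8 + A)*(1/(2*A)) = (-8 + A)/(2*A))
21*(25 + (-23 + X(-4))) = 21*(25 + (-23 + (½)*(-8 - 4)/(-4))) = 21*(25 + (-23 + (½)*(-¼)*(-12))) = 21*(25 + (-23 + 3/2)) = 21*(25 - 43/2) = 21*(7/2) = 147/2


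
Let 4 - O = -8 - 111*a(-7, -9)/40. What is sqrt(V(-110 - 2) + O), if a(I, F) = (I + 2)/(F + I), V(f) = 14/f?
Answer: sqrt(3262)/16 ≈ 3.5696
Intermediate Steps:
a(I, F) = (2 + I)/(F + I)
O = 1647/128 (O = 4 - (-8 - 111*(2 - 7)/(-9 - 7)/40) = 4 - (-8 - 111*-5/(-16)/40) = 4 - (-8 - 111*(-1/16*(-5))/40) = 4 - (-8 - 555/(16*40)) = 4 - (-8 - 111*1/128) = 4 - (-8 - 111/128) = 4 - 1*(-1135/128) = 4 + 1135/128 = 1647/128 ≈ 12.867)
sqrt(V(-110 - 2) + O) = sqrt(14/(-110 - 2) + 1647/128) = sqrt(14/(-112) + 1647/128) = sqrt(14*(-1/112) + 1647/128) = sqrt(-1/8 + 1647/128) = sqrt(1631/128) = sqrt(3262)/16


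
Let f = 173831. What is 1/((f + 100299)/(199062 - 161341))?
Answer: 37721/274130 ≈ 0.13760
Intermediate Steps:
1/((f + 100299)/(199062 - 161341)) = 1/((173831 + 100299)/(199062 - 161341)) = 1/(274130/37721) = 37721/274130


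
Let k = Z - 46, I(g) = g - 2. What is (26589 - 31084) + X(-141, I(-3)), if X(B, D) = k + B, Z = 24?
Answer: -4658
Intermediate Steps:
I(g) = -2 + g
k = -22 (k = 24 - 46 = -22)
X(B, D) = -22 + B
(26589 - 31084) + X(-141, I(-3)) = (26589 - 31084) + (-22 - 141) = -4495 - 163 = -4658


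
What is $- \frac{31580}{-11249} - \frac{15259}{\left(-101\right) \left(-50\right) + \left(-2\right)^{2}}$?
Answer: $- \frac{245779}{1160254} \approx -0.21183$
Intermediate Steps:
$- \frac{31580}{-11249} - \frac{15259}{\left(-101\right) \left(-50\right) + \left(-2\right)^{2}} = \left(-31580\right) \left(- \frac{1}{11249}\right) - \frac{15259}{5050 + 4} = \frac{31580}{11249} - \frac{15259}{5054} = - \frac{245779}{1160254}$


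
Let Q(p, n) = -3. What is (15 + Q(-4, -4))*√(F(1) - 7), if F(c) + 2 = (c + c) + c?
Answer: 12*I*√6 ≈ 29.394*I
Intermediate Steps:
F(c) = -2 + 3*c (F(c) = -2 + ((c + c) + c) = -2 + (2*c + c) = -2 + 3*c)
(15 + Q(-4, -4))*√(F(1) - 7) = (15 - 3)*√((-2 + 3*1) - 7) = 12*√((-2 + 3) - 7) = 12*√(1 - 7) = 12*√(-6) = 12*(I*√6) = 12*I*√6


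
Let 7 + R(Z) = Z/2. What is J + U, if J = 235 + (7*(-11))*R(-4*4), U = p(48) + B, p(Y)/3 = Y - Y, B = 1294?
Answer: 2684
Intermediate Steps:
p(Y) = 0 (p(Y) = 3*(Y - Y) = 3*0 = 0)
R(Z) = -7 + Z/2
U = 1294 (U = 0 + 1294 = 1294)
J = 1390 (J = 235 + (7*(-11))*(-7 + (-4*4)/2) = 235 - 77*(-7 + (½)*(-16)) = 235 - 77*(-7 - 8) = 235 - 77*(-15) = 235 + 1155 = 1390)
J + U = 1390 + 1294 = 2684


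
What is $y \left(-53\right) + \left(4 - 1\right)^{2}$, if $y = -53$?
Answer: $2818$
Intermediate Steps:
$y \left(-53\right) + \left(4 - 1\right)^{2} = \left(-53\right) \left(-53\right) + \left(4 - 1\right)^{2} = 2809 + 3^{2} = 2809 + 9 = 2818$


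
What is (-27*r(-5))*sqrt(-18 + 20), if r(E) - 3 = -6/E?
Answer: -567*sqrt(2)/5 ≈ -160.37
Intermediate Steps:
r(E) = 3 - 6/E
(-27*r(-5))*sqrt(-18 + 20) = (-27*(3 - 6/(-5)))*sqrt(-18 + 20) = (-27*(3 - 6*(-1/5)))*sqrt(2) = (-27*(3 + 6/5))*sqrt(2) = (-27*21/5)*sqrt(2) = -567*sqrt(2)/5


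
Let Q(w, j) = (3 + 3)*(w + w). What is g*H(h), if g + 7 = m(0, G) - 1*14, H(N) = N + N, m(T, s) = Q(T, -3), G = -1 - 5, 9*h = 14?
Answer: -196/3 ≈ -65.333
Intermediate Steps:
h = 14/9 (h = (⅑)*14 = 14/9 ≈ 1.5556)
Q(w, j) = 12*w (Q(w, j) = 6*(2*w) = 12*w)
G = -6
m(T, s) = 12*T
H(N) = 2*N
g = -21 (g = -7 + (12*0 - 1*14) = -7 + (0 - 14) = -7 - 14 = -21)
g*H(h) = -42*14/9 = -21*28/9 = -196/3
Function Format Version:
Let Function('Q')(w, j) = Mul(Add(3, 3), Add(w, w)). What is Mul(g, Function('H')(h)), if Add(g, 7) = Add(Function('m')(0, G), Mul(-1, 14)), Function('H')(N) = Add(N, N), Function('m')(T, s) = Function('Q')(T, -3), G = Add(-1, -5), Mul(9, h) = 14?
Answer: Rational(-196, 3) ≈ -65.333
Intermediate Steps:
h = Rational(14, 9) (h = Mul(Rational(1, 9), 14) = Rational(14, 9) ≈ 1.5556)
Function('Q')(w, j) = Mul(12, w) (Function('Q')(w, j) = Mul(6, Mul(2, w)) = Mul(12, w))
G = -6
Function('m')(T, s) = Mul(12, T)
Function('H')(N) = Mul(2, N)
g = -21 (g = Add(-7, Add(Mul(12, 0), Mul(-1, 14))) = Add(-7, Add(0, -14)) = Add(-7, -14) = -21)
Mul(g, Function('H')(h)) = Mul(-21, Mul(2, Rational(14, 9))) = Mul(-21, Rational(28, 9)) = Rational(-196, 3)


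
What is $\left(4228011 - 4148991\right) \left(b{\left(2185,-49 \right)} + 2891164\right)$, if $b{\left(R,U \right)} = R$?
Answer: $228632437980$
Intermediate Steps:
$\left(4228011 - 4148991\right) \left(b{\left(2185,-49 \right)} + 2891164\right) = \left(4228011 - 4148991\right) \left(2185 + 2891164\right) = 79020 \cdot 2893349 = 228632437980$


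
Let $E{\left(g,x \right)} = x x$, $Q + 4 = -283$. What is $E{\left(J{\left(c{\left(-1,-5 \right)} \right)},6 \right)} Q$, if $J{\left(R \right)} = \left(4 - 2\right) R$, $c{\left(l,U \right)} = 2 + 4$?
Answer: $-10332$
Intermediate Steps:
$Q = -287$ ($Q = -4 - 283 = -287$)
$c{\left(l,U \right)} = 6$
$J{\left(R \right)} = 2 R$
$E{\left(g,x \right)} = x^{2}$
$E{\left(J{\left(c{\left(-1,-5 \right)} \right)},6 \right)} Q = 6^{2} \left(-287\right) = 36 \left(-287\right) = -10332$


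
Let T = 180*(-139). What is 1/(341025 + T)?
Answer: 1/316005 ≈ 3.1645e-6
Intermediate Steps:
T = -25020
1/(341025 + T) = 1/(341025 - 25020) = 1/316005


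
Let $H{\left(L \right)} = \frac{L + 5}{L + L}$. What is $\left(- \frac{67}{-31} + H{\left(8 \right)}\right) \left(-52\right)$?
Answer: $- \frac{19175}{124} \approx -154.64$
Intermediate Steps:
$H{\left(L \right)} = \frac{5 + L}{2 L}$
$\left(- \frac{67}{-31} + H{\left(8 \right)}\right) \left(-52\right) = \left(- \frac{67}{-31} + \frac{5 + 8}{2 \cdot 8}\right) \left(-52\right) = \left(\left(-67\right) \left(- \frac{1}{31}\right) + \frac{1}{2} \cdot \frac{1}{8} \cdot 13\right) \left(-52\right) = \left(\frac{67}{31} + \frac{13}{16}\right) \left(-52\right) = \frac{1475}{496} \left(-52\right) = - \frac{19175}{124}$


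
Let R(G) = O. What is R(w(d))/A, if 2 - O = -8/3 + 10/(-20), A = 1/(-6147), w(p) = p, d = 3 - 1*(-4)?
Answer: -63519/2 ≈ -31760.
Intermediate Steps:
d = 7 (d = 3 + 4 = 7)
A = -1/6147 ≈ -0.00016268
O = 31/6 (O = 2 - (-8/3 + 10/(-20)) = 2 - (-8*⅓ + 10*(-1/20)) = 2 - (-8/3 - ½) = 2 - 1*(-19/6) = 2 + 19/6 = 31/6 ≈ 5.1667)
R(G) = 31/6
R(w(d))/A = 31/(6*(-1/6147)) = (31/6)*(-6147) = -63519/2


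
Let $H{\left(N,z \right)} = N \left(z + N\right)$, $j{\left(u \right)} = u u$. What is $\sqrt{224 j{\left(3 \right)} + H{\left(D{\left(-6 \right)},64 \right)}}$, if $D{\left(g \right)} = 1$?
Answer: $\sqrt{2081} \approx 45.618$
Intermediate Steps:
$j{\left(u \right)} = u^{2}$
$H{\left(N,z \right)} = N \left(N + z\right)$
$\sqrt{224 j{\left(3 \right)} + H{\left(D{\left(-6 \right)},64 \right)}} = \sqrt{224 \cdot 3^{2} + 1 \left(1 + 64\right)} = \sqrt{224 \cdot 9 + 1 \cdot 65} = \sqrt{2016 + 65} = \sqrt{2081}$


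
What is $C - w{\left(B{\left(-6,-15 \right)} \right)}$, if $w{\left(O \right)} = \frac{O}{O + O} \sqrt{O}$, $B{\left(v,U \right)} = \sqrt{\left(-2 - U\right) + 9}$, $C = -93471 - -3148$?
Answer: $-90323 - \frac{\sqrt[4]{22}}{2} \approx -90324.0$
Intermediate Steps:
$C = -90323$ ($C = -93471 + 3148 = -90323$)
$B{\left(v,U \right)} = \sqrt{7 - U}$
$w{\left(O \right)} = \frac{\sqrt{O}}{2}$ ($w{\left(O \right)} = \frac{O}{2 O} \sqrt{O} = O \frac{1}{2 O} \sqrt{O} = \frac{\sqrt{O}}{2}$)
$C - w{\left(B{\left(-6,-15 \right)} \right)} = -90323 - \frac{\sqrt{\sqrt{7 - -15}}}{2} = -90323 - \frac{\sqrt{\sqrt{7 + 15}}}{2} = -90323 - \frac{\sqrt{\sqrt{22}}}{2} = -90323 - \frac{\sqrt[4]{22}}{2}$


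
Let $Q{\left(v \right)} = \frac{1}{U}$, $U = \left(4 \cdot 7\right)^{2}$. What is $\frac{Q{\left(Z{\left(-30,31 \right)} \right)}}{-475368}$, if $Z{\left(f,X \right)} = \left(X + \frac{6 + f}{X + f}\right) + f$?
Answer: $- \frac{1}{372688512} \approx -2.6832 \cdot 10^{-9}$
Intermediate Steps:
$U = 784$ ($U = 28^{2} = 784$)
$Z{\left(f,X \right)} = X + f + \frac{6 + f}{X + f}$ ($Z{\left(f,X \right)} = \left(X + \frac{6 + f}{X + f}\right) + f = X + f + \frac{6 + f}{X + f}$)
$Q{\left(v \right)} = \frac{1}{784}$
$\frac{Q{\left(Z{\left(-30,31 \right)} \right)}}{-475368} = \frac{1}{784 \left(-475368\right)} = \frac{1}{784} \left(- \frac{1}{475368}\right) = - \frac{1}{372688512}$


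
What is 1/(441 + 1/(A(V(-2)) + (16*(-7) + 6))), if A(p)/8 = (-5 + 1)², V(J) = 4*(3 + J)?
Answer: 22/9703 ≈ 0.0022673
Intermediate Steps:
V(J) = 12 + 4*J
A(p) = 128 (A(p) = 8*(-5 + 1)² = 8*(-4)² = 8*16 = 128)
1/(441 + 1/(A(V(-2)) + (16*(-7) + 6))) = 1/(441 + 1/(128 + (16*(-7) + 6))) = 1/(441 + 1/(128 + (-112 + 6))) = 1/(441 + 1/(128 - 106)) = 1/(441 + 1/22) = 1/(9703/22) = 22/9703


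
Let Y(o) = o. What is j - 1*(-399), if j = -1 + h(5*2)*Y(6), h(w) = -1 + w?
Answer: 452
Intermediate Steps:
j = 53 (j = -1 + (-1 + 5*2)*6 = -1 + (-1 + 10)*6 = -1 + 9*6 = -1 + 54 = 53)
j - 1*(-399) = 53 - 1*(-399) = 53 + 399 = 452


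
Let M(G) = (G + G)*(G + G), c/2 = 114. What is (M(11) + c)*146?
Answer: 103952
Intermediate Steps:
c = 228 (c = 2*114 = 228)
M(G) = 4*G² (M(G) = (2*G)*(2*G) = 4*G²)
(M(11) + c)*146 = (4*11² + 228)*146 = (4*121 + 228)*146 = (484 + 228)*146 = 712*146 = 103952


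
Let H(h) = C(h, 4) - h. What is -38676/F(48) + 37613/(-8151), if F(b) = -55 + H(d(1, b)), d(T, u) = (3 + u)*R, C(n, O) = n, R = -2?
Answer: 28470851/40755 ≈ 698.59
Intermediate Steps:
d(T, u) = -6 - 2*u (d(T, u) = (3 + u)*(-2) = -6 - 2*u)
H(h) = 0 (H(h) = h - h = 0)
F(b) = -55 (F(b) = -55 + 0 = -55)
-38676/F(48) + 37613/(-8151) = -38676/(-55) + 37613/(-8151) = -38676*(-1/55) + 37613*(-1/8151) = 3516/5 - 37613/8151 = 28470851/40755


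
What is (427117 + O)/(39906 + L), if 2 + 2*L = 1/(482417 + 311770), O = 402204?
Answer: 1317271914054/63384064471 ≈ 20.782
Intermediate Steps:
L = -1588373/1588374 (L = -1 + 1/(2*(482417 + 311770)) = -1 + (1/2)/794187 = -1 + (1/2)*(1/794187) = -1 + 1/1588374 = -1588373/1588374 ≈ -1.0000)
(427117 + O)/(39906 + L) = (427117 + 402204)/(39906 - 1588373/1588374) = 829321/(63384064471/1588374) = 829321*(1588374/63384064471) = 1317271914054/63384064471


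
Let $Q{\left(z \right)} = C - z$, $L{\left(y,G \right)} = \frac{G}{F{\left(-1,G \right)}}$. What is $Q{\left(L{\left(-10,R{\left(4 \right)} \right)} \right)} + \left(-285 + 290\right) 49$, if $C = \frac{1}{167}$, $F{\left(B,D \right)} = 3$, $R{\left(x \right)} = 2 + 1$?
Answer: $\frac{40749}{167} \approx 244.01$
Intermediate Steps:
$R{\left(x \right)} = 3$
$C = \frac{1}{167} \approx 0.005988$
$L{\left(y,G \right)} = \frac{G}{3}$
$Q{\left(z \right)} = \frac{1}{167} - z$
$Q{\left(L{\left(-10,R{\left(4 \right)} \right)} \right)} + \left(-285 + 290\right) 49 = \left(\frac{1}{167} - \frac{1}{3} \cdot 3\right) + \left(-285 + 290\right) 49 = \left(\frac{1}{167} - 1\right) + 5 \cdot 49 = \left(\frac{1}{167} - 1\right) + 245 = - \frac{166}{167} + 245 = \frac{40749}{167}$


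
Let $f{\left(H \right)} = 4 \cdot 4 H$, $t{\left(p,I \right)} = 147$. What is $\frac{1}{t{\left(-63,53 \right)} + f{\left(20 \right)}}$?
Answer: $\frac{1}{467} \approx 0.0021413$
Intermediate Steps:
$f{\left(H \right)} = 16 H$
$\frac{1}{t{\left(-63,53 \right)} + f{\left(20 \right)}} = \frac{1}{147 + 16 \cdot 20} = \frac{1}{147 + 320} = \frac{1}{467}$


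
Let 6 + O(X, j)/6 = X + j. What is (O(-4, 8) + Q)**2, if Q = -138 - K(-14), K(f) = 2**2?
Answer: 23716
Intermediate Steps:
K(f) = 4
O(X, j) = -36 + 6*X + 6*j (O(X, j) = -36 + 6*(X + j) = -36 + (6*X + 6*j) = -36 + 6*X + 6*j)
Q = -142 (Q = -138 - 1*4 = -138 - 4 = -142)
(O(-4, 8) + Q)**2 = ((-36 + 6*(-4) + 6*8) - 142)**2 = ((-36 - 24 + 48) - 142)**2 = (-12 - 142)**2 = (-154)**2 = 23716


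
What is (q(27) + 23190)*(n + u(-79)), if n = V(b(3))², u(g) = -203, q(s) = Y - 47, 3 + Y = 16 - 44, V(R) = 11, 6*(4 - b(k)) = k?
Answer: -1895184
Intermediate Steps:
b(k) = 4 - k/6
Y = -31 (Y = -3 + (16 - 44) = -3 - 28 = -31)
q(s) = -78 (q(s) = -31 - 47 = -78)
n = 121 (n = 11² = 121)
(q(27) + 23190)*(n + u(-79)) = (-78 + 23190)*(121 - 203) = 23112*(-82) = -1895184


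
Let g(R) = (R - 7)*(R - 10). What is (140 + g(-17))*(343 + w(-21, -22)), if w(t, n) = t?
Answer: 253736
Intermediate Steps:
g(R) = (-10 + R)*(-7 + R) (g(R) = (-7 + R)*(-10 + R) = (-10 + R)*(-7 + R))
(140 + g(-17))*(343 + w(-21, -22)) = (140 + (70 + (-17)² - 17*(-17)))*(343 - 21) = (140 + (70 + 289 + 289))*322 = (140 + 648)*322 = 788*322 = 253736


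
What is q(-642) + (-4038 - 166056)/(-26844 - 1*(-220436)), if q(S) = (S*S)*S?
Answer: -25613120726295/96796 ≈ -2.6461e+8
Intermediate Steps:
q(S) = S³ (q(S) = S²*S = S³)
q(-642) + (-4038 - 166056)/(-26844 - 1*(-220436)) = (-642)³ + (-4038 - 166056)/(-26844 - 1*(-220436)) = -264609288 - 170094/(-26844 + 220436) = -264609288 - 170094/193592 = -264609288 - 170094*1/193592 = -264609288 - 85047/96796 = -25613120726295/96796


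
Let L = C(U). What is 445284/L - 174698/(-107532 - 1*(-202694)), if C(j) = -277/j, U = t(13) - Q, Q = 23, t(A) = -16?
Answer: 826271066483/13179937 ≈ 62692.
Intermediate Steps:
U = -39 (U = -16 - 1*23 = -16 - 23 = -39)
L = 277/39 (L = -277/(-39) = -277*(-1/39) = 277/39 ≈ 7.1026)
445284/L - 174698/(-107532 - 1*(-202694)) = 445284/(277/39) - 174698/(-107532 - 1*(-202694)) = 445284*(39/277) - 174698/(-107532 + 202694) = 17366076/277 - 174698/95162 = 17366076/277 - 174698*1/95162 = 17366076/277 - 87349/47581 = 826271066483/13179937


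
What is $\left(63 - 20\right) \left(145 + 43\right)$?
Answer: $8084$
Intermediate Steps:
$\left(63 - 20\right) \left(145 + 43\right) = \left(63 - 20\right) 188 = 43 \cdot 188 = 8084$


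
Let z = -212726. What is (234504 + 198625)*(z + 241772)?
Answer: 12580664934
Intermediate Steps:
(234504 + 198625)*(z + 241772) = (234504 + 198625)*(-212726 + 241772) = 433129*29046 = 12580664934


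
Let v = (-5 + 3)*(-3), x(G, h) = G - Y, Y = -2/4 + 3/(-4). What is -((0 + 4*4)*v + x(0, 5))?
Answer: -389/4 ≈ -97.250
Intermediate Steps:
Y = -5/4 (Y = -2*¼ + 3*(-¼) = -½ - ¾ = -5/4 ≈ -1.2500)
x(G, h) = 5/4 + G (x(G, h) = G - 1*(-5/4) = G + 5/4 = 5/4 + G)
v = 6 (v = -2*(-3) = 6)
-((0 + 4*4)*v + x(0, 5)) = -((0 + 4*4)*6 + (5/4 + 0)) = -((0 + 16)*6 + 5/4) = -(16*6 + 5/4) = -(96 + 5/4) = -1*389/4 = -389/4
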